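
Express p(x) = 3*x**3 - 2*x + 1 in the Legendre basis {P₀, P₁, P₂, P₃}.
P₀ + (-1/5)P₁ + (6/5)P₃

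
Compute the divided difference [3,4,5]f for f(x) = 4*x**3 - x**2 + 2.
47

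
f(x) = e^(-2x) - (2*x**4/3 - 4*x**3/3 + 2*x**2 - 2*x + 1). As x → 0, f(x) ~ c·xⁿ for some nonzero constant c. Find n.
5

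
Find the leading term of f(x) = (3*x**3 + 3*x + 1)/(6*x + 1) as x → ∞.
x**2/2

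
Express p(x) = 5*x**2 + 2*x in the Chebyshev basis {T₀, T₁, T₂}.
(5/2)T₀ + (2)T₁ + (5/2)T₂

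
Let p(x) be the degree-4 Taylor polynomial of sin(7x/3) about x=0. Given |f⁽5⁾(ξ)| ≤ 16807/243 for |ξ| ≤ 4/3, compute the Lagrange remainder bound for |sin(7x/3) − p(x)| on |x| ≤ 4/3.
2151296/885735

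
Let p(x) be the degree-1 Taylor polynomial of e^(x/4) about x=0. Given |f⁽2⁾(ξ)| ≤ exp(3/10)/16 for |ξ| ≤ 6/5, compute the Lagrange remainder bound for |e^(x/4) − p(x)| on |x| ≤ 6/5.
9*exp(3/10)/200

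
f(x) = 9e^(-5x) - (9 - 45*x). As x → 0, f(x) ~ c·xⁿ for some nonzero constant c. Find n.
2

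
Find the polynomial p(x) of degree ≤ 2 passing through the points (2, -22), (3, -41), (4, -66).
-3*x**2 - 4*x - 2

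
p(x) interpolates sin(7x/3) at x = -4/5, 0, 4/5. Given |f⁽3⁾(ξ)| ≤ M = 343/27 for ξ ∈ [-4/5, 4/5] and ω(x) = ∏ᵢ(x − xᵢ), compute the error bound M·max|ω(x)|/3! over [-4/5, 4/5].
21952*sqrt(3)/91125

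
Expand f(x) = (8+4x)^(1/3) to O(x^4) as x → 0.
2 + x/3 - x**2/18 + 5*x**3/324 + O(x**4)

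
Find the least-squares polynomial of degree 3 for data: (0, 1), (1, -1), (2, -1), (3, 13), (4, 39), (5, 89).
10/9 + (-157/54)x + (-13/18)x² + (26/27)x³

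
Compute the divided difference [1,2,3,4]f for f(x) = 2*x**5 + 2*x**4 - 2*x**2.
150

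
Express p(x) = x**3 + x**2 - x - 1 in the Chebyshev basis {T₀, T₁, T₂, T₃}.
(-1/2)T₀ + (-1/4)T₁ + (1/2)T₂ + (1/4)T₃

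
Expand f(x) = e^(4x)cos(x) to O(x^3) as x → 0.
1 + 4*x + 15*x**2/2 + O(x**3)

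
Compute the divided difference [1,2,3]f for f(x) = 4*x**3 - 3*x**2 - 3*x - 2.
21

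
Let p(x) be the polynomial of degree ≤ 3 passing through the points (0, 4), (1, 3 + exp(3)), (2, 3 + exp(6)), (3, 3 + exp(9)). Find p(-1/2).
-5*exp(9)/16 - 35*exp(3)/16 + 83/16 + 21*exp(6)/16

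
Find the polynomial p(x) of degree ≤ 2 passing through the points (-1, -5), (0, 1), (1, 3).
-2*x**2 + 4*x + 1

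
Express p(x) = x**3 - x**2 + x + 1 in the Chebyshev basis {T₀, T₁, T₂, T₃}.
(1/2)T₀ + (7/4)T₁ + (-1/2)T₂ + (1/4)T₃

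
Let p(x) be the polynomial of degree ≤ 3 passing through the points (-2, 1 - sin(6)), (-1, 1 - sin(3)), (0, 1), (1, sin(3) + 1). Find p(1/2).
-sin(6)/16 + 5*sin(3)/8 + 1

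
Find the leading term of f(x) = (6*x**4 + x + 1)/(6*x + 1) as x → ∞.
x**3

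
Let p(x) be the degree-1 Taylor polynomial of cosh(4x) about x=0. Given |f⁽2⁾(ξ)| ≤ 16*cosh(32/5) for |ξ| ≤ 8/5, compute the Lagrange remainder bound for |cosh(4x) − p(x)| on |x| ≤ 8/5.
512*cosh(32/5)/25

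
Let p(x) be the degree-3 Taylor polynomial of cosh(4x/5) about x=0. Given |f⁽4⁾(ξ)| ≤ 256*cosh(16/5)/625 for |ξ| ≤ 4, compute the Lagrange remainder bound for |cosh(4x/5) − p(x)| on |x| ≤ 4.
8192*cosh(16/5)/1875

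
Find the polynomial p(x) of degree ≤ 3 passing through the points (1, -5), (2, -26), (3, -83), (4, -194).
-3*x**3 - 2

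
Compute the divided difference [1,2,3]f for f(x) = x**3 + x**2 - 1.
7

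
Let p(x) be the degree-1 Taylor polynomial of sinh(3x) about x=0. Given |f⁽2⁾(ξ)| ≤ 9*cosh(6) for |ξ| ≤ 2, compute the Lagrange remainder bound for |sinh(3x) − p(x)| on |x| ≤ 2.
18*cosh(6)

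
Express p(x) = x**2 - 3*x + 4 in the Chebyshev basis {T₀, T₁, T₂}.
(9/2)T₀ + (-3)T₁ + (1/2)T₂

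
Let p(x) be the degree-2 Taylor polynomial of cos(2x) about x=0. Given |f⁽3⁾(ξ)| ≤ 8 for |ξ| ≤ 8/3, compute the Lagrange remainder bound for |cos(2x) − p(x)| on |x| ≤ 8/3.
2048/81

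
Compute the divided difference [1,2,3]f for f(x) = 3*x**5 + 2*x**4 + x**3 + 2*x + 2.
326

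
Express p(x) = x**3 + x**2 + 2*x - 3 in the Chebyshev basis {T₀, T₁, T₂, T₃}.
(-5/2)T₀ + (11/4)T₁ + (1/2)T₂ + (1/4)T₃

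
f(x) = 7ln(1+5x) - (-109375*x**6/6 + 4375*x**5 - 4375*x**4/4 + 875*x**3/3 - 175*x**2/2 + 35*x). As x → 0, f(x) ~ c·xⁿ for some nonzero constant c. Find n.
7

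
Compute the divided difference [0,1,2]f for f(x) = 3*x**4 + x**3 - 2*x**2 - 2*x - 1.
22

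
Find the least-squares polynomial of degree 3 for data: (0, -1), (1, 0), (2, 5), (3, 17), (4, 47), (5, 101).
-73/63 + (1219/378)x + (-685/252)x² + (133/108)x³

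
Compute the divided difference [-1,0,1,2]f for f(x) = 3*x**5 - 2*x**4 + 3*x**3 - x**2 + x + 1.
14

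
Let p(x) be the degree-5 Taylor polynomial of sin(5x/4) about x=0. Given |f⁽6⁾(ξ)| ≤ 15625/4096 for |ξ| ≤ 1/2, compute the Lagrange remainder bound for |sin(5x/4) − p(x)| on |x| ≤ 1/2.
3125/37748736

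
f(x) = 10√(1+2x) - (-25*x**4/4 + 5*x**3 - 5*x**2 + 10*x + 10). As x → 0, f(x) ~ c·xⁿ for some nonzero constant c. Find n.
5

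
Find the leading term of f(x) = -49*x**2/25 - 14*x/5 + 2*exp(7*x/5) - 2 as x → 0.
343*x**3/375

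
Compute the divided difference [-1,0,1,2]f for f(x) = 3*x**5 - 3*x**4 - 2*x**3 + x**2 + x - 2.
7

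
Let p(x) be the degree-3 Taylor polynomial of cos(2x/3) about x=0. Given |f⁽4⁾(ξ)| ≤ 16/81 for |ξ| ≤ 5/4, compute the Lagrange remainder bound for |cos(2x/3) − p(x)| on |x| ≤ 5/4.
625/31104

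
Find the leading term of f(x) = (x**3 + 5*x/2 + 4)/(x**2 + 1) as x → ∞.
x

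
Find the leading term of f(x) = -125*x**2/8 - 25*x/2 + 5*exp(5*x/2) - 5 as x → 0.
625*x**3/48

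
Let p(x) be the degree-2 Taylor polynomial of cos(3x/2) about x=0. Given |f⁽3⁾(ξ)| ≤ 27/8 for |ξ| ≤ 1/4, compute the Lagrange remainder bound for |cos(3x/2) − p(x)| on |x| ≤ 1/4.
9/1024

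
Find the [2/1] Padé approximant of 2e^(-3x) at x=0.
(3*x**2 - 4*x + 2)/(x + 1)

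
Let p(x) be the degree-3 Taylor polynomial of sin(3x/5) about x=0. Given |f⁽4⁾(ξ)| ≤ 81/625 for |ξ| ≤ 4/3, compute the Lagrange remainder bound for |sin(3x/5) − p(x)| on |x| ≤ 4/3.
32/1875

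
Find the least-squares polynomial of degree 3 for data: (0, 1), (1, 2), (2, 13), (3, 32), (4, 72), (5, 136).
13/18 + (887/756)x + (8/63)x² + (109/108)x³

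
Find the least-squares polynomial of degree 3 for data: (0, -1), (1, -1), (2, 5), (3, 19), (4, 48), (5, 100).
-155/126 + (113/108)x + (-271/252)x² + (53/54)x³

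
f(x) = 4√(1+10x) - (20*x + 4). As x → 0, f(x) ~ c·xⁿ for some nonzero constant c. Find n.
2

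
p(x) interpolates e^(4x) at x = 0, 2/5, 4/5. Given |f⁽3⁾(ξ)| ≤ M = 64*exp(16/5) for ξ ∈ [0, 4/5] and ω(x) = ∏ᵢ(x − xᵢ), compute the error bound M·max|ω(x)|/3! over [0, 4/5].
512*sqrt(3)*exp(16/5)/3375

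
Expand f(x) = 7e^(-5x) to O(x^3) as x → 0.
7 - 35*x + 175*x**2/2 + O(x**3)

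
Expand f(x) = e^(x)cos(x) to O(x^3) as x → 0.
1 + x + O(x**3)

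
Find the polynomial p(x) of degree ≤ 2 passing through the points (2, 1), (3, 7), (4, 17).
2*x**2 - 4*x + 1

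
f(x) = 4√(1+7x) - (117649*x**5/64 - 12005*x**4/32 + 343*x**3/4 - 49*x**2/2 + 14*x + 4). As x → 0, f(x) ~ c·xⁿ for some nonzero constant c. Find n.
6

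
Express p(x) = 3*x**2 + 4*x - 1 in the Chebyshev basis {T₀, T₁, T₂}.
(1/2)T₀ + (4)T₁ + (3/2)T₂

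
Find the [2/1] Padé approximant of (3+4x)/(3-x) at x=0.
(4*x/3 + 1)/(1 - x/3)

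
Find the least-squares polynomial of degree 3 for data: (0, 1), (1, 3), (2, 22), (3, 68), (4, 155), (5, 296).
55/63 + (-200/189)x + (379/252)x² + (227/108)x³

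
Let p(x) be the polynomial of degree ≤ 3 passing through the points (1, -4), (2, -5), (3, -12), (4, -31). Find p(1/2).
-31/8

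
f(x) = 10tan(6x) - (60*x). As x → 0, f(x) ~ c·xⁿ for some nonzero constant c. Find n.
3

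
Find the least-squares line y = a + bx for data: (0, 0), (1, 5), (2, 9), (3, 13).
a = 3/10, b = 43/10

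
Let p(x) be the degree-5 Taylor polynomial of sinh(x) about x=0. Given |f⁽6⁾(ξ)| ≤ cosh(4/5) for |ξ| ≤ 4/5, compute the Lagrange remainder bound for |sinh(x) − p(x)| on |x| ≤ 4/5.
256*cosh(4/5)/703125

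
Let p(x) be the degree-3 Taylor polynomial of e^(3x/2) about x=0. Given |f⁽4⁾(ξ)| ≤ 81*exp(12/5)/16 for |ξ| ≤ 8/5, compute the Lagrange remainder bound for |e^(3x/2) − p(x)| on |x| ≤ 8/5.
864*exp(12/5)/625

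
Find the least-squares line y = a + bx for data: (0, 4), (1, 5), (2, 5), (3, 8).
a = 37/10, b = 6/5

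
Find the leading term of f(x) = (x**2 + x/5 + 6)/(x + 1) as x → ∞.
x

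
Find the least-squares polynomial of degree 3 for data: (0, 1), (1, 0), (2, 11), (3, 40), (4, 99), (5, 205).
38/63 + (59/189)x + (-421/252)x² + (211/108)x³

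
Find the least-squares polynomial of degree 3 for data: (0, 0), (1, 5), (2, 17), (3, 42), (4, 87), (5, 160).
-1/14 + (373/84)x + (-9/28)x² + (7/6)x³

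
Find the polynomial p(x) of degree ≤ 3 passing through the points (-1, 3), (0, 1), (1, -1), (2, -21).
-3*x**3 + x + 1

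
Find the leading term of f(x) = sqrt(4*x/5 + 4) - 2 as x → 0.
x/5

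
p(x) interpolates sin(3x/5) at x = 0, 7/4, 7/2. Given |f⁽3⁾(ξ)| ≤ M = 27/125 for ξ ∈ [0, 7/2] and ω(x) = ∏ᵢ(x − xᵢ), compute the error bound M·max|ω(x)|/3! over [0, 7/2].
343*sqrt(3)/8000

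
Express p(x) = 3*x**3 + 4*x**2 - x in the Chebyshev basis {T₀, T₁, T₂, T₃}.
(2)T₀ + (5/4)T₁ + (2)T₂ + (3/4)T₃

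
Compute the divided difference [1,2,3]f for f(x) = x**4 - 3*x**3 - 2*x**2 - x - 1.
5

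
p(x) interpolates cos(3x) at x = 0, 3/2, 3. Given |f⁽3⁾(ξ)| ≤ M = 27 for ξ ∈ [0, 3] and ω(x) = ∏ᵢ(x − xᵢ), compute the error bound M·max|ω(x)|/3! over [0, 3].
27*sqrt(3)/8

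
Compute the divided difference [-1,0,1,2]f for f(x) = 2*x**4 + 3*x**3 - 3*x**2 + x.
7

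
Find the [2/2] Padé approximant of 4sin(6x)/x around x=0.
(24 - 504*x**2/5)/(9*x**2/5 + 1)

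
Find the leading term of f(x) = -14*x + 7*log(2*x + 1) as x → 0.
-14*x**2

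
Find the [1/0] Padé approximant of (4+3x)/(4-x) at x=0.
x + 1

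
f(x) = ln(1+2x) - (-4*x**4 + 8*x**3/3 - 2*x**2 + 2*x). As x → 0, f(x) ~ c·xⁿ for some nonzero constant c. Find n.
5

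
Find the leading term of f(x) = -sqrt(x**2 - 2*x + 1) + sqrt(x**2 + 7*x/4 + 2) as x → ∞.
15/8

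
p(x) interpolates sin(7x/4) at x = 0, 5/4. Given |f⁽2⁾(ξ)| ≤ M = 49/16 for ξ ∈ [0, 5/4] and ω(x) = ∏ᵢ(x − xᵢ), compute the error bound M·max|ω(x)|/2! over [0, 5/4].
1225/2048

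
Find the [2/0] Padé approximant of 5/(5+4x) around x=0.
16*x**2/25 - 4*x/5 + 1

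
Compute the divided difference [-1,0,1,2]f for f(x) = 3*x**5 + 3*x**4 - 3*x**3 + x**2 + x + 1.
18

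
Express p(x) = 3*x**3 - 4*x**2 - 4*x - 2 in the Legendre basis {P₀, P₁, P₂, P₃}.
(-10/3)P₀ + (-11/5)P₁ + (-8/3)P₂ + (6/5)P₃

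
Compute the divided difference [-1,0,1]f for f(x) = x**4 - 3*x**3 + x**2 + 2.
2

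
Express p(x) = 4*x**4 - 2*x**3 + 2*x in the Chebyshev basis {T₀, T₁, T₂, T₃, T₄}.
(3/2)T₀ + (1/2)T₁ + (2)T₂ + (-1/2)T₃ + (1/2)T₄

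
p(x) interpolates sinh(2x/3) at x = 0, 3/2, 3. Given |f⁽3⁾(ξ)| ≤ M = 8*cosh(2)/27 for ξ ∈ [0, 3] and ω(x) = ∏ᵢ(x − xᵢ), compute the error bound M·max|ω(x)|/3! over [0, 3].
sqrt(3)*cosh(2)/27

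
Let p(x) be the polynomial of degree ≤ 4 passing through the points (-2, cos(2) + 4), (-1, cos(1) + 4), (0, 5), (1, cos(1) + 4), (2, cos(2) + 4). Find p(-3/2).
15*cos(2)/64 + 21*cos(1)/16 + 221/64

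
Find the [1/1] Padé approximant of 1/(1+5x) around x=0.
1/(5*x + 1)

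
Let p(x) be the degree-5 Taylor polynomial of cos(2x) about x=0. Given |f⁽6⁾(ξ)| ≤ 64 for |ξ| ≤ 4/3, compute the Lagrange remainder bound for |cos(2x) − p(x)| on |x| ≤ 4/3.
16384/32805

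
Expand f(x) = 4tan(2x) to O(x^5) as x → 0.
8*x + 32*x**3/3 + O(x**5)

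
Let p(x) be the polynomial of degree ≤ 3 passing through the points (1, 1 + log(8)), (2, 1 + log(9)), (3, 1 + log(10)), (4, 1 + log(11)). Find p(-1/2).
1 + log(104857600000000*11**(13/16)*2**(1/8)*3**(3/8)*5**(7/16)/375913713056211)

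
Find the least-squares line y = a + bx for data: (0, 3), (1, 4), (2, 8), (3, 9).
a = 27/10, b = 11/5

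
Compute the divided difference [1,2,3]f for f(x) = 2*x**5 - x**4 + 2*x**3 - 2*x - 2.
167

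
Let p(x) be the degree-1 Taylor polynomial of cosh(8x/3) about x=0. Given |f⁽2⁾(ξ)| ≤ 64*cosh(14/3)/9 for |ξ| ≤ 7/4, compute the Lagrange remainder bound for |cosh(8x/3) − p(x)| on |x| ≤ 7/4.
98*cosh(14/3)/9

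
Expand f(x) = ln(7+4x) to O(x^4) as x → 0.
log(7) + 4*x/7 - 8*x**2/49 + 64*x**3/1029 + O(x**4)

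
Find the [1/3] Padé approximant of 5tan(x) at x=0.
5*x/(1 - x**2/3)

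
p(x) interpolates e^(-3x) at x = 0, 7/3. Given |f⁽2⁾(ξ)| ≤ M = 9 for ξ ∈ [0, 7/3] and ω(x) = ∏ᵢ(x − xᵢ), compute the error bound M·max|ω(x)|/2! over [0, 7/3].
49/8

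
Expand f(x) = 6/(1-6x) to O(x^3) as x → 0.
6 + 36*x + 216*x**2 + O(x**3)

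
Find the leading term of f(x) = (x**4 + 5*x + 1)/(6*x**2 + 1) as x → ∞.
x**2/6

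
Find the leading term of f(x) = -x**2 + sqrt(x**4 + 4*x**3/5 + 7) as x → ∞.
2*x/5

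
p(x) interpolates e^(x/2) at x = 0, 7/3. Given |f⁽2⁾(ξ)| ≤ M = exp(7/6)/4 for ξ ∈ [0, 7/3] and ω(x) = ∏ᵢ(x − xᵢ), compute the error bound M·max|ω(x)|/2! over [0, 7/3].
49*exp(7/6)/288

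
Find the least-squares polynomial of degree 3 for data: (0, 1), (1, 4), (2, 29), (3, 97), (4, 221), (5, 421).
23/21 + (-449/126)x + (269/84)x² + (103/36)x³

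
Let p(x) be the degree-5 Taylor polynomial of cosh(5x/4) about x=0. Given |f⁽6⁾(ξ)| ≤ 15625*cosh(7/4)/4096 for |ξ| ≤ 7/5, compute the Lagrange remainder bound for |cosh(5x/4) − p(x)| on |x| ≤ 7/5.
117649*cosh(7/4)/2949120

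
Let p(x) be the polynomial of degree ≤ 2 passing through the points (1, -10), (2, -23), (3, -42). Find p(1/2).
-23/4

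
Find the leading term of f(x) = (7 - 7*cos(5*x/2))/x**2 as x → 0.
175/8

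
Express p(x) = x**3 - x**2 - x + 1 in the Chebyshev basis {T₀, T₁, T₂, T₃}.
(1/2)T₀ + (-1/4)T₁ + (-1/2)T₂ + (1/4)T₃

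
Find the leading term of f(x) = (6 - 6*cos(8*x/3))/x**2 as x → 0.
64/3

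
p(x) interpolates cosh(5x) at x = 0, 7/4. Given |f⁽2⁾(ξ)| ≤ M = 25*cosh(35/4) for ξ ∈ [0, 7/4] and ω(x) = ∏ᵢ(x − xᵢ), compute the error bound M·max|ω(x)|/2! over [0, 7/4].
1225*cosh(35/4)/128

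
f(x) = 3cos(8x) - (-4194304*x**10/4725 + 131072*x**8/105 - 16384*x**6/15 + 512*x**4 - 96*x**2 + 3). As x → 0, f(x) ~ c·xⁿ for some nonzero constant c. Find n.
12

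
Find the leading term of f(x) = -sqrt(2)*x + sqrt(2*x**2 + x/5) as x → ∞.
sqrt(2)/20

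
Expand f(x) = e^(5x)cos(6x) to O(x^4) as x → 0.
1 + 5*x - 11*x**2/2 - 415*x**3/6 + O(x**4)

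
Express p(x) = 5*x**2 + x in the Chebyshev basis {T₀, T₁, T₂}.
(5/2)T₀ + T₁ + (5/2)T₂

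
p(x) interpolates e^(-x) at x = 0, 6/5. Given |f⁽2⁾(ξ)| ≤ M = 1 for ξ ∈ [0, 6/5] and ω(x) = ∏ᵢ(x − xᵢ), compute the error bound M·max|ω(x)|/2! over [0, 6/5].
9/50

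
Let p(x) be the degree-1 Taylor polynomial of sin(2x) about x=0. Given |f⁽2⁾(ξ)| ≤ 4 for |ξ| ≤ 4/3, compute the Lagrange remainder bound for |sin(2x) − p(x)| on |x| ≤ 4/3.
32/9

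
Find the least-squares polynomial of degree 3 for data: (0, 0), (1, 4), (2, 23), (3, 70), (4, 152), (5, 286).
-5/63 + (13/27)x + (227/126)x² + (103/54)x³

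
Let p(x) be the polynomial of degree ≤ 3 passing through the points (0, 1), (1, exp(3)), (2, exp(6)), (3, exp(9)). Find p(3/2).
-exp(9)/16 - 1/16 + 9*exp(3)/16 + 9*exp(6)/16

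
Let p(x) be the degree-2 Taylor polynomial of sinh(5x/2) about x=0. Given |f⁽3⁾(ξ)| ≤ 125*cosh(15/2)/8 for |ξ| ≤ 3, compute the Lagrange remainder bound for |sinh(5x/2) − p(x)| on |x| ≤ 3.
1125*cosh(15/2)/16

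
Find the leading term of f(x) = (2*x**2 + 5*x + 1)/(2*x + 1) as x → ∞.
x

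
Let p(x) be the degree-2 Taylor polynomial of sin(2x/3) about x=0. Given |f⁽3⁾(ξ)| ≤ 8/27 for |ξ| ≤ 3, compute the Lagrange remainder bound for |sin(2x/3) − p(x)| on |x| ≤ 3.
4/3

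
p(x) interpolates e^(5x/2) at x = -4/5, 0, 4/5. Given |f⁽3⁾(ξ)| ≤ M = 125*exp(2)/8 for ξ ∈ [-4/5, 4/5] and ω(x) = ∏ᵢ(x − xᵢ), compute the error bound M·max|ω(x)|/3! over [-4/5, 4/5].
8*sqrt(3)*exp(2)/27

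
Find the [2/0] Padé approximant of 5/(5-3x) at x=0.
9*x**2/25 + 3*x/5 + 1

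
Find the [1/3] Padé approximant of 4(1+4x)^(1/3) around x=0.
(40*x/3 + 4)/(64*x**3/81 - 8*x**2/9 + 2*x + 1)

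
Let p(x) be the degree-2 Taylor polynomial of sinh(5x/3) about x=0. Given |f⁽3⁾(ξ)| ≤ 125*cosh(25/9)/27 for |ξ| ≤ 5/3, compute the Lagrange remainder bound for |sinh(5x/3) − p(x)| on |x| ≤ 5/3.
15625*cosh(25/9)/4374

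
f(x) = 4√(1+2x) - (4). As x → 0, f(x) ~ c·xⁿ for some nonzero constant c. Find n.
1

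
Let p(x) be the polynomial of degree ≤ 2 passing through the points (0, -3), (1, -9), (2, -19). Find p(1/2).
-11/2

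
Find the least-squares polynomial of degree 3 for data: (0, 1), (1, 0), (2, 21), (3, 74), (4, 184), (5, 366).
13/18 + (-2137/756)x + (8/63)x² + (325/108)x³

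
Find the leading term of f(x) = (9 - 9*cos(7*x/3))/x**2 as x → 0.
49/2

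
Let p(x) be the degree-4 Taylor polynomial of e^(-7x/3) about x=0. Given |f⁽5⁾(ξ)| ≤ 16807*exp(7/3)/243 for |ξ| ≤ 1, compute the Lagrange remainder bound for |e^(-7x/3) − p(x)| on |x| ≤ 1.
16807*exp(7/3)/29160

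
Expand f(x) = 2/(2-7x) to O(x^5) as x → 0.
1 + 7*x/2 + 49*x**2/4 + 343*x**3/8 + 2401*x**4/16 + O(x**5)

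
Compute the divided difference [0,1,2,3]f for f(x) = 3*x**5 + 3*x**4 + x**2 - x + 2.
93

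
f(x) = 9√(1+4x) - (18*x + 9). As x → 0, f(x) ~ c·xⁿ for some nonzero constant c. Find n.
2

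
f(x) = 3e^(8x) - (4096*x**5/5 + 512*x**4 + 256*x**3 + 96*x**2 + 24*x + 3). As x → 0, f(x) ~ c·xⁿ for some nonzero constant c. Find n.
6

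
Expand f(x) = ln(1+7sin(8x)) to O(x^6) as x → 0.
56*x - 1568*x**2 + 173824*x**3/3 - 7275520*x**4/3 + 324825088*x**5/3 + O(x**6)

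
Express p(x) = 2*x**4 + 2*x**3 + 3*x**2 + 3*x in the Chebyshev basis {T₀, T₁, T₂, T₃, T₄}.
(9/4)T₀ + (9/2)T₁ + (5/2)T₂ + (1/2)T₃ + (1/4)T₄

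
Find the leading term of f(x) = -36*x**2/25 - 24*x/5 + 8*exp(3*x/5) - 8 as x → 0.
36*x**3/125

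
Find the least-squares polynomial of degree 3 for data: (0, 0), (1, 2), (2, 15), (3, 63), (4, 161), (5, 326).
37/126 + (-247/756)x + (-35/18)x² + (325/108)x³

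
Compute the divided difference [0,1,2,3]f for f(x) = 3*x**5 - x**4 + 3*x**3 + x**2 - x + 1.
72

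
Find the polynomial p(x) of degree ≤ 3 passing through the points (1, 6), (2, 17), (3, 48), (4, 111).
2*x**3 - 2*x**2 + 3*x + 3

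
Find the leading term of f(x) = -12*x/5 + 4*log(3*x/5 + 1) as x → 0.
-18*x**2/25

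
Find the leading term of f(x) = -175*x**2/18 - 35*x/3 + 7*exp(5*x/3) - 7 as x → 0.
875*x**3/162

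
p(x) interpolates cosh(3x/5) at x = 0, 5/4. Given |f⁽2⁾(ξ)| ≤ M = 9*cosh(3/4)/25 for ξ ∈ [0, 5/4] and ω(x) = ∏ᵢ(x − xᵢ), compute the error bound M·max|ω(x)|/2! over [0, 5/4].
9*cosh(3/4)/128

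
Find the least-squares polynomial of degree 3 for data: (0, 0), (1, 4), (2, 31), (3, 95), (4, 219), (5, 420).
-1/6 + (169/252)x + (41/42)x² + (113/36)x³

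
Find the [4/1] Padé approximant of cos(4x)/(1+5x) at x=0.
(32*x**4/3 - 8*x**2 + 1)/(5*x + 1)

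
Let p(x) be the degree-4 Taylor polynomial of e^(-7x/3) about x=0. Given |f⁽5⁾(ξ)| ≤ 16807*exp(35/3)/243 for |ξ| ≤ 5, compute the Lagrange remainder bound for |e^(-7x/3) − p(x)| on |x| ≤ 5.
10504375*exp(35/3)/5832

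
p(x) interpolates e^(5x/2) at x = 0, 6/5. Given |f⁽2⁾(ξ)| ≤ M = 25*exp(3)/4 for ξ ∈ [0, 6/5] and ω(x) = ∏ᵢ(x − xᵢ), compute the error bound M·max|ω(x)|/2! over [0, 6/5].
9*exp(3)/8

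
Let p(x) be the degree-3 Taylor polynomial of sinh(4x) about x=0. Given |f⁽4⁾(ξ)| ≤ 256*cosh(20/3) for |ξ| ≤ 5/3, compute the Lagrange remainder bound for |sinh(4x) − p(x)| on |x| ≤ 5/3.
20000*cosh(20/3)/243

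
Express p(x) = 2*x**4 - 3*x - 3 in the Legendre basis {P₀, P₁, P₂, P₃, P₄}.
(-13/5)P₀ + (-3)P₁ + (8/7)P₂ + (16/35)P₄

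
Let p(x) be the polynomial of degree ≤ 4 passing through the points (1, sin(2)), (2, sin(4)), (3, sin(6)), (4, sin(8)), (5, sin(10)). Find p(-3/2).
-1365*sin(8)/32 + 5005*sin(6)/64 + 1155*sin(10)/128 + 3003*sin(2)/128 - 2145*sin(4)/32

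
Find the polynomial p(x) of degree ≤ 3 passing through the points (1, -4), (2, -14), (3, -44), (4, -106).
-2*x**3 + 2*x**2 - 2*x - 2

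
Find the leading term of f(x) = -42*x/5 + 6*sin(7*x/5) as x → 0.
-343*x**3/125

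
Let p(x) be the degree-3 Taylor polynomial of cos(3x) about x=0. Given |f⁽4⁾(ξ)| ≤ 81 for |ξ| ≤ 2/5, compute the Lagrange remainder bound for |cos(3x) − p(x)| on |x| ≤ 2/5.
54/625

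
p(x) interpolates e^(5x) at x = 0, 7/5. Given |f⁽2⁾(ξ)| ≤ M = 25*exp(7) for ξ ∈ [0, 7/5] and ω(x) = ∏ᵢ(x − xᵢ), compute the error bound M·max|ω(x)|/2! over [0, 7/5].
49*exp(7)/8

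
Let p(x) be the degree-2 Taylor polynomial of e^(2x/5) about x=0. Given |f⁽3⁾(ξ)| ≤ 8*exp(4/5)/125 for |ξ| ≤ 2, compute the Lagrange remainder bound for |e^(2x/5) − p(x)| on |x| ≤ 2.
32*exp(4/5)/375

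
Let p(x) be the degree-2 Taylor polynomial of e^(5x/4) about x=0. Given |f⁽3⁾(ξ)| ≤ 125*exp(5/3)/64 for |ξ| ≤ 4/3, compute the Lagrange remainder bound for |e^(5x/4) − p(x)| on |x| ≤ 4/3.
125*exp(5/3)/162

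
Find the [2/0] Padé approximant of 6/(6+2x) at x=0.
x**2/9 - x/3 + 1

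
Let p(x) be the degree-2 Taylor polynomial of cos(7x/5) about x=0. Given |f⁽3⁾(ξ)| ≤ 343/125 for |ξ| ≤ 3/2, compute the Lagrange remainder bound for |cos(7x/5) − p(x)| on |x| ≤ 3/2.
3087/2000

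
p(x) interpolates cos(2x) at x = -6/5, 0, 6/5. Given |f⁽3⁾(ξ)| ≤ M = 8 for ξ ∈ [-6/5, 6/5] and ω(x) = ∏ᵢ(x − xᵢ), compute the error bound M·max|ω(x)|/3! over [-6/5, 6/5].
64*sqrt(3)/125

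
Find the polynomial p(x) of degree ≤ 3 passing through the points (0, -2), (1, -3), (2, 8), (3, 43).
2*x**3 - 3*x - 2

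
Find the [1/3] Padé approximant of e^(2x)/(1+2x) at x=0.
(3*x/4 + 1)/(7*x**3/6 - 2*x**2 + 3*x/4 + 1)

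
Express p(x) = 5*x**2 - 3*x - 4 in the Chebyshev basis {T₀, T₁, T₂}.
(-3/2)T₀ + (-3)T₁ + (5/2)T₂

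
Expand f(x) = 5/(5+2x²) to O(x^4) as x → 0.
1 - 2*x**2/5 + O(x**4)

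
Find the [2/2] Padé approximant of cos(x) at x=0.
(1 - 5*x**2/12)/(x**2/12 + 1)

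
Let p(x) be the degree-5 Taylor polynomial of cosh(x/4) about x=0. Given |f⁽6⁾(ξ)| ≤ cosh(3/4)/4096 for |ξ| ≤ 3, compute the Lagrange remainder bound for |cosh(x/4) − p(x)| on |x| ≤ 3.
81*cosh(3/4)/327680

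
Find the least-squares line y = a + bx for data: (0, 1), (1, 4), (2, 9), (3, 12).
a = 4/5, b = 19/5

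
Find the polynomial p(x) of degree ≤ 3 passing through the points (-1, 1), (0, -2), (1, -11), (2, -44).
-3*x**3 - 3*x**2 - 3*x - 2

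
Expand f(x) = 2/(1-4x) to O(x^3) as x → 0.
2 + 8*x + 32*x**2 + O(x**3)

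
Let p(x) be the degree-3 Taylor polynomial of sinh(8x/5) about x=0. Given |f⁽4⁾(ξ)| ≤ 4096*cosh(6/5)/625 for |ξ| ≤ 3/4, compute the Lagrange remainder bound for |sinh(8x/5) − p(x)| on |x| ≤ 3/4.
54*cosh(6/5)/625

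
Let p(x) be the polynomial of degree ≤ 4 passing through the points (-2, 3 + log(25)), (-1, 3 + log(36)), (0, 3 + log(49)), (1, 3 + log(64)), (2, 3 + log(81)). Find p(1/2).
3 + log(28*sqrt(2)*3**(17/32)*5**(3/64)*7**(13/32)/3)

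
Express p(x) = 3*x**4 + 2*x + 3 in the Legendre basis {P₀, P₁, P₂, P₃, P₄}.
(18/5)P₀ + (2)P₁ + (12/7)P₂ + (24/35)P₄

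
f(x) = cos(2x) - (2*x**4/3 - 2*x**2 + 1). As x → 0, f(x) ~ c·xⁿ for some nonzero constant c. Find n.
6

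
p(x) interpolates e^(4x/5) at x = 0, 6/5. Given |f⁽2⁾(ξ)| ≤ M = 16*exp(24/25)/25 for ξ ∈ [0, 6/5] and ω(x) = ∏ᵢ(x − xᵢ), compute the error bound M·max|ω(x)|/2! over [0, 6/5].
72*exp(24/25)/625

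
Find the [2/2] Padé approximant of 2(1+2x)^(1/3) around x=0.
(56*x**2/27 + 14*x/3 + 2)/(10*x**2/27 + 5*x/3 + 1)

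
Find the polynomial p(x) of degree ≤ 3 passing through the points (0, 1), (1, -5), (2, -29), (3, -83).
-2*x**3 - 3*x**2 - x + 1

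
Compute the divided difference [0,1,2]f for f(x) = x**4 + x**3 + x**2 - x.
11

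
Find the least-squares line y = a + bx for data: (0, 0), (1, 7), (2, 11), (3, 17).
a = 1/2, b = 11/2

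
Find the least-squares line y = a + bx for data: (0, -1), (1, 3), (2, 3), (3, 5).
a = -1/5, b = 9/5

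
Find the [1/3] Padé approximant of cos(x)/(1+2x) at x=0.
(1 - 5*x/24)/(43*x**3/48 + x**2/12 + 43*x/24 + 1)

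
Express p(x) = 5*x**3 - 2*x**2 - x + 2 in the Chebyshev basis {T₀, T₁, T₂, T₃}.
T₀ + (11/4)T₁ - T₂ + (5/4)T₃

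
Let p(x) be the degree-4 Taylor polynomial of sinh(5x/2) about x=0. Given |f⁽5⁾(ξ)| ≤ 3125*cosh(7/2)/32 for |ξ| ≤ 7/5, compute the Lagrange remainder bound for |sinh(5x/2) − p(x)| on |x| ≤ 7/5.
16807*cosh(7/2)/3840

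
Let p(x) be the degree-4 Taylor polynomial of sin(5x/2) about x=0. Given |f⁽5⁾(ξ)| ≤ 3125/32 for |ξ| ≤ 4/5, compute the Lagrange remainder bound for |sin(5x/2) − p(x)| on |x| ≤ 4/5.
4/15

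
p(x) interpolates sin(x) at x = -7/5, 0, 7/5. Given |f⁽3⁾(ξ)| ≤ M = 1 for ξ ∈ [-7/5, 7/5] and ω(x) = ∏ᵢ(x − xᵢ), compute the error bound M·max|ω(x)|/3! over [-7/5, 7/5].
343*sqrt(3)/3375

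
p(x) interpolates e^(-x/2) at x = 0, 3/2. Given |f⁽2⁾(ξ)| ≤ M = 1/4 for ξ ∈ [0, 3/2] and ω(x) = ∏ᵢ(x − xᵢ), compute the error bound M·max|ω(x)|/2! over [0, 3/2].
9/128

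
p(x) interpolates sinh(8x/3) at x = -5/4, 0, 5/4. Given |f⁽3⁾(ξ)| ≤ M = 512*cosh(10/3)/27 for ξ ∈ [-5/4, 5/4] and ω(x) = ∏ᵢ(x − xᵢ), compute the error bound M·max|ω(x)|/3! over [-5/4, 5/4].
1000*sqrt(3)*cosh(10/3)/729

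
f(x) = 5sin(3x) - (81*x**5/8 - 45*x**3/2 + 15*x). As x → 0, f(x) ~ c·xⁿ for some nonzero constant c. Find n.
7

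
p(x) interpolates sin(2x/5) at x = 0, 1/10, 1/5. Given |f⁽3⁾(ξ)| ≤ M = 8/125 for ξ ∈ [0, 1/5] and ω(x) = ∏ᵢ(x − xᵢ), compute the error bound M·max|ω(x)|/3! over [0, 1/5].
sqrt(3)/421875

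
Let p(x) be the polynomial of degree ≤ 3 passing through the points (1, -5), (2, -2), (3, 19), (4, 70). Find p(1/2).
-7/2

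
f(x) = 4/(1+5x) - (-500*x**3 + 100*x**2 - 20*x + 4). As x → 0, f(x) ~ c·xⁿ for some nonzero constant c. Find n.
4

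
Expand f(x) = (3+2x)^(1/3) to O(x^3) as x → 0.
3**(1/3) + 2*3**(1/3)*x/9 - 4*3**(1/3)*x**2/81 + O(x**3)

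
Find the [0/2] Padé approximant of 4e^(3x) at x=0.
4/(9*x**2/2 - 3*x + 1)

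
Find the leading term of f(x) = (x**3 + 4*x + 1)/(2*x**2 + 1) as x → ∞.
x/2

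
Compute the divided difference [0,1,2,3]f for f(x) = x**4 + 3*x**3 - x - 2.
9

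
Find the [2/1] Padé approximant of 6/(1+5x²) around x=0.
6 - 30*x**2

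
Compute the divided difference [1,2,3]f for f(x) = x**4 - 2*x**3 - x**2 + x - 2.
12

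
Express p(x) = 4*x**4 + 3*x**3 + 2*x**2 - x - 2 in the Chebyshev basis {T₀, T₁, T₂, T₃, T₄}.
(1/2)T₀ + (5/4)T₁ + (3)T₂ + (3/4)T₃ + (1/2)T₄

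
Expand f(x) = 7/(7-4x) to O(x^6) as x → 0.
1 + 4*x/7 + 16*x**2/49 + 64*x**3/343 + 256*x**4/2401 + 1024*x**5/16807 + O(x**6)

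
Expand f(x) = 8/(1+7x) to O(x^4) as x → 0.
8 - 56*x + 392*x**2 - 2744*x**3 + O(x**4)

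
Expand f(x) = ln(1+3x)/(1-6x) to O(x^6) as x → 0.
3*x + 27*x**2/2 + 90*x**3 + 2079*x**4/4 + 31671*x**5/10 + O(x**6)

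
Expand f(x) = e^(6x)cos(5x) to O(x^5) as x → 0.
1 + 6*x + 11*x**2/2 - 39*x**3 - 3479*x**4/24 + O(x**5)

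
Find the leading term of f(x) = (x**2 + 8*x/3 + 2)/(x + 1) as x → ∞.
x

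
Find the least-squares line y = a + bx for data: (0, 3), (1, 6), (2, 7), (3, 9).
a = 17/5, b = 19/10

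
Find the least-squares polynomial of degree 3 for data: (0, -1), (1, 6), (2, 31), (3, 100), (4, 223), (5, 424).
-17/21 + (97/63)x + (59/42)x² + (55/18)x³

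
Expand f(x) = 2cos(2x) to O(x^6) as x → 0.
2 - 4*x**2 + 4*x**4/3 + O(x**6)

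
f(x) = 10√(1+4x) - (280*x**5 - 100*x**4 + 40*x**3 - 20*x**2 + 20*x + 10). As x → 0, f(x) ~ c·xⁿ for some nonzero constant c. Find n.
6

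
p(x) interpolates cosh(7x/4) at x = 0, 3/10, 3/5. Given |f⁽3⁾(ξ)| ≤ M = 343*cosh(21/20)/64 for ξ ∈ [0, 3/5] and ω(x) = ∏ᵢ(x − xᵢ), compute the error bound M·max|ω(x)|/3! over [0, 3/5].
343*sqrt(3)*cosh(21/20)/64000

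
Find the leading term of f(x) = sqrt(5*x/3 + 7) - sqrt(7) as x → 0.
5*sqrt(7)*x/42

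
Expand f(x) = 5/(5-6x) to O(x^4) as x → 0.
1 + 6*x/5 + 36*x**2/25 + 216*x**3/125 + O(x**4)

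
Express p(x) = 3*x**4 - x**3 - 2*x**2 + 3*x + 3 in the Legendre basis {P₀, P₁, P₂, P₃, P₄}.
(44/15)P₀ + (12/5)P₁ + (8/21)P₂ + (-2/5)P₃ + (24/35)P₄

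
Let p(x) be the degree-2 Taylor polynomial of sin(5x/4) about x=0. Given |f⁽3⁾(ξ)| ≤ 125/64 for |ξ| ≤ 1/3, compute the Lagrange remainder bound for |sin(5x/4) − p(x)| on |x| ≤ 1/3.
125/10368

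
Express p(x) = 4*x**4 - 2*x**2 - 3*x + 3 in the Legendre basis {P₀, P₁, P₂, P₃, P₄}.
(47/15)P₀ + (-3)P₁ + (20/21)P₂ + (32/35)P₄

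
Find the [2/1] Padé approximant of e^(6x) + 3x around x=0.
(7*x + 1)/(1 - 2*x)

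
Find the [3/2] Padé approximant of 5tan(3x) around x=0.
(-9*x**3 + 15*x)/(1 - 18*x**2/5)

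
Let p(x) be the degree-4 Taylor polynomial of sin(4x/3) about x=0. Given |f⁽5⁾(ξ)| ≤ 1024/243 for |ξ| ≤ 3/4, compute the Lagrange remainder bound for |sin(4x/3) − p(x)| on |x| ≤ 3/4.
1/120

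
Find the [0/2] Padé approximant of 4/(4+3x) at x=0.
1/(3*x/4 + 1)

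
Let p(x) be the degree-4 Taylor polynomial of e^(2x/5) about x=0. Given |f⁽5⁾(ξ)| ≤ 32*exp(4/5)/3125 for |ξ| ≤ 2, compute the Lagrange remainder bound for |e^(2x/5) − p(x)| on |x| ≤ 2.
128*exp(4/5)/46875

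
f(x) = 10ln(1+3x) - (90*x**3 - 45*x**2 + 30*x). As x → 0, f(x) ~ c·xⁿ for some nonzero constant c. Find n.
4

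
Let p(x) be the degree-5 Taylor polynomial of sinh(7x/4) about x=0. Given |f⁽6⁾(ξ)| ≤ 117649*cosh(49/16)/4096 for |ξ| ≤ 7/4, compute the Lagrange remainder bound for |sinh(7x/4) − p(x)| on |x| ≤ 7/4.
13841287201*cosh(49/16)/12079595520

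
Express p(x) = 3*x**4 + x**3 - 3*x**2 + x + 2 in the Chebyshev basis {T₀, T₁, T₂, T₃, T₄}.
(13/8)T₀ + (7/4)T₁ + (1/4)T₃ + (3/8)T₄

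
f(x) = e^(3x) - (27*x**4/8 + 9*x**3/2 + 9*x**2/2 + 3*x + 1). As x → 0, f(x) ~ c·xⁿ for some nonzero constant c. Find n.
5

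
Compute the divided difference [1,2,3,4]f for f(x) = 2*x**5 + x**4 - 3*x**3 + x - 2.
137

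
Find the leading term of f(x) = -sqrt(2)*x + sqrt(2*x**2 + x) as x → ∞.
sqrt(2)/4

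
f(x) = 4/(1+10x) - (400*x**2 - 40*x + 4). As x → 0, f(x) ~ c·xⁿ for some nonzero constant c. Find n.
3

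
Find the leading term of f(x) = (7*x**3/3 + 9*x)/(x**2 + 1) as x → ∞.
7*x/3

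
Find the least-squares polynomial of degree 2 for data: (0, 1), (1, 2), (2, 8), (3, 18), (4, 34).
37/35 + (-53/35)x + (17/7)x²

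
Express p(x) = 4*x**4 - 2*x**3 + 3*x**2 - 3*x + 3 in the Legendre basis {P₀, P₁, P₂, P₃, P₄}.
(24/5)P₀ + (-21/5)P₁ + (30/7)P₂ + (-4/5)P₃ + (32/35)P₄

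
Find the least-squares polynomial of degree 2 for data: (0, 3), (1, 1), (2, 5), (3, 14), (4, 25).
92/35 + (-221/70)x + (31/14)x²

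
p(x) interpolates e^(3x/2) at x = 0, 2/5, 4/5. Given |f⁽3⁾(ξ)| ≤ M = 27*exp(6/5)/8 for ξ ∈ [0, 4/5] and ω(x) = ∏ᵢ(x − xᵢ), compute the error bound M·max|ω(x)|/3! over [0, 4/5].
sqrt(3)*exp(6/5)/125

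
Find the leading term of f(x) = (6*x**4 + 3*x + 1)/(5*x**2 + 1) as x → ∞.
6*x**2/5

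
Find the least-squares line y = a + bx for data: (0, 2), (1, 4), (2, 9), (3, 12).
a = 3/2, b = 7/2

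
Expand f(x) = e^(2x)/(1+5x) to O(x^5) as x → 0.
1 - 3*x + 17*x**2 - 251*x**3/3 + 419*x**4 + O(x**5)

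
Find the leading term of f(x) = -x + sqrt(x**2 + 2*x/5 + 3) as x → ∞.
1/5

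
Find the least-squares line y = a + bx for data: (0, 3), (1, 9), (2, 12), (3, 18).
a = 33/10, b = 24/5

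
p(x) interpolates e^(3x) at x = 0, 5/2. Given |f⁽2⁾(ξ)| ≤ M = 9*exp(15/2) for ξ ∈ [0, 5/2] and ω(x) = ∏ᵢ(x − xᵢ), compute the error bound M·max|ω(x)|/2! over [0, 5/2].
225*exp(15/2)/32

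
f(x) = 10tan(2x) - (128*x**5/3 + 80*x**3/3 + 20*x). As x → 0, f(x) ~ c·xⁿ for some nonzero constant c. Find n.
7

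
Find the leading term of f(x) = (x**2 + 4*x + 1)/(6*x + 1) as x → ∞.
x/6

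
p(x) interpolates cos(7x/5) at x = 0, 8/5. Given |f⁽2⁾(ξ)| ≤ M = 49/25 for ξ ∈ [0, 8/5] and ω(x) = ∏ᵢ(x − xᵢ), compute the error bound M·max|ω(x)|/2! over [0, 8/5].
392/625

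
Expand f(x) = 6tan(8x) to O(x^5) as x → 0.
48*x + 1024*x**3 + O(x**5)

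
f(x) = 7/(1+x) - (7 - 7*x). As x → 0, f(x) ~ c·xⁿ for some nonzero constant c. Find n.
2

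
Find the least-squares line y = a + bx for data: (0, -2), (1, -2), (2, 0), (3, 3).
a = -14/5, b = 17/10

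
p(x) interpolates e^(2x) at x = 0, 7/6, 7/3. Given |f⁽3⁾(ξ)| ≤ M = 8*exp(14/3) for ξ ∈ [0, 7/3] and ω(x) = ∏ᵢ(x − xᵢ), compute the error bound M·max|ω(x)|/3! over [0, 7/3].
343*sqrt(3)*exp(14/3)/729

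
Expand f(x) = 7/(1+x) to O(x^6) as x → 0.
7 - 7*x + 7*x**2 - 7*x**3 + 7*x**4 - 7*x**5 + O(x**6)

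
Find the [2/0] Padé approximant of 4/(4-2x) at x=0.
x**2/4 + x/2 + 1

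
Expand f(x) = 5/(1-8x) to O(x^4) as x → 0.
5 + 40*x + 320*x**2 + 2560*x**3 + O(x**4)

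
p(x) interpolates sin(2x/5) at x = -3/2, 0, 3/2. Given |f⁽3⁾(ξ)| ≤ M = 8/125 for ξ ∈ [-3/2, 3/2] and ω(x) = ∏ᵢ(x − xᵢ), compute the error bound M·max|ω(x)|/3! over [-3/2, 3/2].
sqrt(3)/125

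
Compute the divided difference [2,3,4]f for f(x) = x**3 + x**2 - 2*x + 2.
10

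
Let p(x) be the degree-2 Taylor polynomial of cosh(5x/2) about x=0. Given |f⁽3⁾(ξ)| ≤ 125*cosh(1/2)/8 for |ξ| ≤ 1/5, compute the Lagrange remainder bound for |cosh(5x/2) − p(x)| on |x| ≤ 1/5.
cosh(1/2)/48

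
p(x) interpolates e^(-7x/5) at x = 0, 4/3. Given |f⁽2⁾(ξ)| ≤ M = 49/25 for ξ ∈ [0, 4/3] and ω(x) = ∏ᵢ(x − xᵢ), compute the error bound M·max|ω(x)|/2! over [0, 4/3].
98/225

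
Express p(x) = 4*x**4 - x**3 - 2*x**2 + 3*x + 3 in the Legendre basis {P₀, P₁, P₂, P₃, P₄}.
(47/15)P₀ + (12/5)P₁ + (20/21)P₂ + (-2/5)P₃ + (32/35)P₄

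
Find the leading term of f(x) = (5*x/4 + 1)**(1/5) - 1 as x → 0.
x/4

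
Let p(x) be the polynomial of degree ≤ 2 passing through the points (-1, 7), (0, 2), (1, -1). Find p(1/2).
1/4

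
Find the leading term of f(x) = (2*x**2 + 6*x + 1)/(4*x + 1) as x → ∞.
x/2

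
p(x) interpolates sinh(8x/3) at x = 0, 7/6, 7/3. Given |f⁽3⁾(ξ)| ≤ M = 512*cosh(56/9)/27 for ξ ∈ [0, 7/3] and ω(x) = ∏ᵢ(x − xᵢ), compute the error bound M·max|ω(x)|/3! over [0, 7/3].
21952*sqrt(3)*cosh(56/9)/19683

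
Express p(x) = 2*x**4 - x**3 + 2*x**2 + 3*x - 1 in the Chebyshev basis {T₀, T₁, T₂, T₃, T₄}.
(3/4)T₀ + (9/4)T₁ + (2)T₂ + (-1/4)T₃ + (1/4)T₄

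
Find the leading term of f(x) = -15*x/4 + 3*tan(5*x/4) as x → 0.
125*x**3/64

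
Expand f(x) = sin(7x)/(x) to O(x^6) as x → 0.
7 - 343*x**2/6 + 16807*x**4/120 + O(x**6)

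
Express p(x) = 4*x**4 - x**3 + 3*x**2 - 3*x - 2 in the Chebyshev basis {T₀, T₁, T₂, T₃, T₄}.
T₀ + (-15/4)T₁ + (7/2)T₂ + (-1/4)T₃ + (1/2)T₄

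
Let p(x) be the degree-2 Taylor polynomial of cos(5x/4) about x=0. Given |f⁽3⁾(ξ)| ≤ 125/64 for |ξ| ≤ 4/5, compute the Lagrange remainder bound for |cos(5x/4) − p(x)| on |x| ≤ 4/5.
1/6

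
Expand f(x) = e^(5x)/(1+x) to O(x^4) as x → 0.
1 + 4*x + 17*x**2/2 + 37*x**3/3 + O(x**4)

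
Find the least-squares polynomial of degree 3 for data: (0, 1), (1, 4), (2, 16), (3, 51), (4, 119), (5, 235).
1 + (50/21)x + (-43/28)x² + (25/12)x³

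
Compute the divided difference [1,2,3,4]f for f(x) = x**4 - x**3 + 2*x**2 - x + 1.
9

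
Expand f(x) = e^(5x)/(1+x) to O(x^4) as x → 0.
1 + 4*x + 17*x**2/2 + 37*x**3/3 + O(x**4)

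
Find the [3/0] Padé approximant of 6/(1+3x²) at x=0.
6 - 18*x**2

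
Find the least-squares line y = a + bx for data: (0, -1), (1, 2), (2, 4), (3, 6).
a = -7/10, b = 23/10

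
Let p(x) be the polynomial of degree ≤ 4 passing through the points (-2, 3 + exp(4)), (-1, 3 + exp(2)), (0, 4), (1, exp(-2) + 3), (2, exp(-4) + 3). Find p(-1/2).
(-20*exp(2) + 3 + (-5*exp(4) + 60*exp(2) + 474)*exp(4))*exp(-4)/128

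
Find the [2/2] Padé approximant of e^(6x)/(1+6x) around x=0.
(7*x**2 + 4*x + 1)/(-11*x**2 + 4*x + 1)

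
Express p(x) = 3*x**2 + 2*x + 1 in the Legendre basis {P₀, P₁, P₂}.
(2)P₀ + (2)P₁ + (2)P₂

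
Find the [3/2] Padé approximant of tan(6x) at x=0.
(-72*x**3/5 + 6*x)/(1 - 72*x**2/5)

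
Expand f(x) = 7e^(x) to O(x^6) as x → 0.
7 + 7*x + 7*x**2/2 + 7*x**3/6 + 7*x**4/24 + 7*x**5/120 + O(x**6)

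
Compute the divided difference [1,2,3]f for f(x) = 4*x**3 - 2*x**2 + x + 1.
22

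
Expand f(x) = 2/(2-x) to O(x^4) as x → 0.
1 + x/2 + x**2/4 + x**3/8 + O(x**4)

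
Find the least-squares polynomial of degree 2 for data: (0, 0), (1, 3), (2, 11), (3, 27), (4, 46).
-3/35 + (6/35)x + (20/7)x²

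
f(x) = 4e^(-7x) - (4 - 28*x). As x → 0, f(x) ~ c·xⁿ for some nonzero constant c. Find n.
2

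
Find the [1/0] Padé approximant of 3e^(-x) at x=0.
3 - 3*x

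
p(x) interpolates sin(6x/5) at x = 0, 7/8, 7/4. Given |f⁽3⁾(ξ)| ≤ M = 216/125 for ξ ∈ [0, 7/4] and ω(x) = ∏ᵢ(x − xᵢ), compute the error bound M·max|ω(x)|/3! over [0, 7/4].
343*sqrt(3)/8000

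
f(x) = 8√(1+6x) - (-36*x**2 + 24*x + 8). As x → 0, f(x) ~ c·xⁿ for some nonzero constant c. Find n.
3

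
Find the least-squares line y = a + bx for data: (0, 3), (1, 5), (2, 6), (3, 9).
a = 29/10, b = 19/10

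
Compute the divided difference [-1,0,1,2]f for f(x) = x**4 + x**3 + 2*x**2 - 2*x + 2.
3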